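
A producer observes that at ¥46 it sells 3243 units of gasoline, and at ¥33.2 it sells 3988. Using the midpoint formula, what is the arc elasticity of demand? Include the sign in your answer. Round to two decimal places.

-0.64

ΔQ = 3988 − 3243 = 745; ΔP = 33.2 − 46 = -12.8.
Midpoints: P̄ = 39.60, Q̄ = 3615.5.
ε = (ΔQ/ΔP)(P̄/Q̄) = (745/-12.8)(39.60/3615.5).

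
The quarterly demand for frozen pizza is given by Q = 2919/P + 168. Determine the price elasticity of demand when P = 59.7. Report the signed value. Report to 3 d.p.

At P = 59.7, Q = 216.894.
dQ/dP = −2919/P² = -0.819.
ε = (dQ/dP)(P/Q) = (-0.819)(59.7/216.894).

-0.225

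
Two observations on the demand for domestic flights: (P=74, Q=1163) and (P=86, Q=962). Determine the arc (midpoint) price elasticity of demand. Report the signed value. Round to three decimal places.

-1.261

ΔQ = 962 − 1163 = -201; ΔP = 86 − 74 = 12.
Midpoints: P̄ = 80.00, Q̄ = 1062.5.
ε = (ΔQ/ΔP)(P̄/Q̄) = (-201/12)(80.00/1062.5).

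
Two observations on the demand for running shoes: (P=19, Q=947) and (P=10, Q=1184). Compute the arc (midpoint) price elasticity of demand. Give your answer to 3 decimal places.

-0.358

ΔQ = 1184 − 947 = 237; ΔP = 10 − 19 = -9.
Midpoints: P̄ = 14.50, Q̄ = 1065.5.
ε = (ΔQ/ΔP)(P̄/Q̄) = (237/-9)(14.50/1065.5).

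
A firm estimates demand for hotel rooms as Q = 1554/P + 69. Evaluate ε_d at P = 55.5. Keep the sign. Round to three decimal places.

At P = 55.5, Q = 97.
dQ/dP = −1554/P² = -0.505.
ε = (dQ/dP)(P/Q) = (-0.505)(55.5/97).

-0.289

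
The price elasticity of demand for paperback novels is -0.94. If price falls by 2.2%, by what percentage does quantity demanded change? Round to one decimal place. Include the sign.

%ΔQ ≈ ε × %ΔP = (-0.94)(-2.2%) = 2.07%.

2.1%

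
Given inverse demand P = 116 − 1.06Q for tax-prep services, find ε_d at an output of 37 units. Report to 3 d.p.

At Q = 37, P = 116 − 1.06(37) = 76.78.
dP/dQ = −1.06, so dQ/dP = 1/(−1.06) = -0.943.
ε = (dQ/dP)(P/Q) = (-0.943)(76.78/37).

-1.958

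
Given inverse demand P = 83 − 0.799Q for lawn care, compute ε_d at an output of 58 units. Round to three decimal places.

At Q = 58, P = 83 − 0.799(58) = 36.66.
dP/dQ = −0.799, so dQ/dP = 1/(−0.799) = -1.252.
ε = (dQ/dP)(P/Q) = (-1.252)(36.66/58).

-0.791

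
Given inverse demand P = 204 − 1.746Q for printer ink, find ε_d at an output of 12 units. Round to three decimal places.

At Q = 12, P = 204 − 1.746(12) = 183.05.
dP/dQ = −1.746, so dQ/dP = 1/(−1.746) = -0.573.
ε = (dQ/dP)(P/Q) = (-0.573)(183.05/12).

-8.737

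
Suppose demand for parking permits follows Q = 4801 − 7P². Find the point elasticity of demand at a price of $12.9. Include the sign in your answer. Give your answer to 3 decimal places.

-0.641

At P = 12.9, Q = 3636.130.
dQ/dP = −14P = -180.600.
ε = (dQ/dP)(P/Q) = (-180.600)(12.9/3636.130).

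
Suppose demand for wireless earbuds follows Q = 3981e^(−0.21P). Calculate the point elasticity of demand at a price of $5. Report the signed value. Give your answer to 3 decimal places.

At P = 5, Q = 1393.102.
dQ/dP = −0.21·3981e^(−0.21P) = −0.21Q = -292.551.
ε = (dQ/dP)(P/Q) = (-292.551)(5/1393.102).

-1.050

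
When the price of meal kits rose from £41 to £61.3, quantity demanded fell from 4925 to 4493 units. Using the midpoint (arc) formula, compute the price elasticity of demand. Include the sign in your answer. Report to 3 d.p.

ΔQ = 4493 − 4925 = -432; ΔP = 61.3 − 41 = 20.3.
Midpoints: P̄ = 51.15, Q̄ = 4709.0.
ε = (ΔQ/ΔP)(P̄/Q̄) = (-432/20.3)(51.15/4709.0).

-0.231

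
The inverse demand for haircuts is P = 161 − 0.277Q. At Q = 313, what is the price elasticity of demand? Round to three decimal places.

-0.857

At Q = 313, P = 161 − 0.277(313) = 74.30.
dP/dQ = −0.277, so dQ/dP = 1/(−0.277) = -3.610.
ε = (dQ/dP)(P/Q) = (-3.610)(74.30/313).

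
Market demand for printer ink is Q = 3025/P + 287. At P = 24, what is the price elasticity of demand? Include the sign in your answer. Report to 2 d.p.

-0.31

At P = 24, Q = 413.042.
dQ/dP = −3025/P² = -5.252.
ε = (dQ/dP)(P/Q) = (-5.252)(24/413.042).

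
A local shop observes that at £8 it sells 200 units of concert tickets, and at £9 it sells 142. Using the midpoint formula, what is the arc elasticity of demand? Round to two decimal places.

-2.88

ΔQ = 142 − 200 = -58; ΔP = 9 − 8 = 1.
Midpoints: P̄ = 8.50, Q̄ = 171.0.
ε = (ΔQ/ΔP)(P̄/Q̄) = (-58/1)(8.50/171.0).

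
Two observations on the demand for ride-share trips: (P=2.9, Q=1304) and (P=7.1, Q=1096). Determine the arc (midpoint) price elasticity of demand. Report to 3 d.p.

ΔQ = 1096 − 1304 = -208; ΔP = 7.1 − 2.9 = 4.2.
Midpoints: P̄ = 5.00, Q̄ = 1200.0.
ε = (ΔQ/ΔP)(P̄/Q̄) = (-208/4.2)(5.00/1200.0).

-0.206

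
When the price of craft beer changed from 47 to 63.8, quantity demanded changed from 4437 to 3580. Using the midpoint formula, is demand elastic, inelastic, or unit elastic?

inelastic

Arc ε ≈ -0.705.
|ε| = 0.71 < 1.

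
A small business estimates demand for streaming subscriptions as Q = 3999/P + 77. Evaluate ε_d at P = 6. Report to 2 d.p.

-0.90

At P = 6, Q = 743.500.
dQ/dP = −3999/P² = -111.083.
ε = (dQ/dP)(P/Q) = (-111.083)(6/743.500).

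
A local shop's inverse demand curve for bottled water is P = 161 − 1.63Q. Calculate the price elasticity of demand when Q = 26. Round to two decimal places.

At Q = 26, P = 161 − 1.63(26) = 118.62.
dP/dQ = −1.63, so dQ/dP = 1/(−1.63) = -0.613.
ε = (dQ/dP)(P/Q) = (-0.613)(118.62/26).

-2.80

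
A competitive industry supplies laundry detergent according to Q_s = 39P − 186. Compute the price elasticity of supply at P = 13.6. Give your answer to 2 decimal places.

At P = 13.6, Q_s = 344.40.
dQ_s/dP = 39.
ε_s = (dQ_s/dP)(P/Q_s) = (39)(13.6/344.40).

1.54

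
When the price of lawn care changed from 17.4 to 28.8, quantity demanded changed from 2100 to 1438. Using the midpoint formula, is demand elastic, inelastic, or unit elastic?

Arc ε ≈ -0.758.
|ε| = 0.76 < 1.

inelastic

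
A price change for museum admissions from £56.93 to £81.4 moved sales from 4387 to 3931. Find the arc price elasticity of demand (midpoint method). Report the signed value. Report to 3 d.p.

-0.310

ΔQ = 3931 − 4387 = -456; ΔP = 81.4 − 56.93 = 24.47.
Midpoints: P̄ = 69.17, Q̄ = 4159.0.
ε = (ΔQ/ΔP)(P̄/Q̄) = (-456/24.47)(69.17/4159.0).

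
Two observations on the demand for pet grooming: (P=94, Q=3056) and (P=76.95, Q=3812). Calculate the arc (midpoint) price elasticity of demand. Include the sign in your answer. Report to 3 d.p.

ΔQ = 3812 − 3056 = 756; ΔP = 76.95 − 94 = -17.05.
Midpoints: P̄ = 85.47, Q̄ = 3434.0.
ε = (ΔQ/ΔP)(P̄/Q̄) = (756/-17.05)(85.47/3434.0).

-1.104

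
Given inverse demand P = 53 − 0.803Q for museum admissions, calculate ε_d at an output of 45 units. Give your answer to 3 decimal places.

At Q = 45, P = 53 − 0.803(45) = 16.86.
dP/dQ = −0.803, so dQ/dP = 1/(−0.803) = -1.245.
ε = (dQ/dP)(P/Q) = (-1.245)(16.86/45).

-0.467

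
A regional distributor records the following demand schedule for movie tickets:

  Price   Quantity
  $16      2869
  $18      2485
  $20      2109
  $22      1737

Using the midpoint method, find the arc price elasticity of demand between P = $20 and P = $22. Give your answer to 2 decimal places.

-2.03

At P = 20, Q = 2109; at P = 22, Q = 1737.
ΔQ = -372, ΔP = 2. Midpoints: P̄ = 21.00, Q̄ = 1923.0.
ε = (ΔQ/ΔP)(P̄/Q̄) = (-372/2)(21.00/1923.0).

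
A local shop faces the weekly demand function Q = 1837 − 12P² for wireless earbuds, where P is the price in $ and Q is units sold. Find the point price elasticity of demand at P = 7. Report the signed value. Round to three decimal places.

-0.942

At P = 7, Q = 1249.
dQ/dP = −24P = -168.
ε = (dQ/dP)(P/Q) = (-168)(7/1249).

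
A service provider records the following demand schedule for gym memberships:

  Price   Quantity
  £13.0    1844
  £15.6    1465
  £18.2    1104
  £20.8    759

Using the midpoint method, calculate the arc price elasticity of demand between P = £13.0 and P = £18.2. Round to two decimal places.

-1.51

At P = 13.0, Q = 1844; at P = 18.2, Q = 1104.
ΔQ = -740, ΔP = 5.2. Midpoints: P̄ = 15.60, Q̄ = 1474.0.
ε = (ΔQ/ΔP)(P̄/Q̄) = (-740/5.2)(15.60/1474.0).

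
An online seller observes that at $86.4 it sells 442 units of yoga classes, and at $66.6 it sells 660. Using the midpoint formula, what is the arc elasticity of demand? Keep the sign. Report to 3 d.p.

-1.529

ΔQ = 660 − 442 = 218; ΔP = 66.6 − 86.4 = -19.8.
Midpoints: P̄ = 76.50, Q̄ = 551.0.
ε = (ΔQ/ΔP)(P̄/Q̄) = (218/-19.8)(76.50/551.0).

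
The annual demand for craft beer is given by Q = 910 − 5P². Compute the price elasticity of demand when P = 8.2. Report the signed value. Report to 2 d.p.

-1.17

At P = 8.2, Q = 573.800.
dQ/dP = −10P = -82.
ε = (dQ/dP)(P/Q) = (-82)(8.2/573.800).
|ε| > 1, so demand is elastic at this price.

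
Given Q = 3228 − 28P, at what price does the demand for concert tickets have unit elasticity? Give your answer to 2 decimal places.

57.64

For linear demand Q = a − bP, ε = −bP/(a − bP). |ε| = 1 when bP = a − bP, i.e. P = a/(2b).
P = 3228/(2·28) = 3228/56 = 57.6429.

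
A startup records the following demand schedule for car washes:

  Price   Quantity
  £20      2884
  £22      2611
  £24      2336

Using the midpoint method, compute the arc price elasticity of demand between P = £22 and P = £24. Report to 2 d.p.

-1.28

At P = 22, Q = 2611; at P = 24, Q = 2336.
ΔQ = -275, ΔP = 2. Midpoints: P̄ = 23.00, Q̄ = 2473.5.
ε = (ΔQ/ΔP)(P̄/Q̄) = (-275/2)(23.00/2473.5).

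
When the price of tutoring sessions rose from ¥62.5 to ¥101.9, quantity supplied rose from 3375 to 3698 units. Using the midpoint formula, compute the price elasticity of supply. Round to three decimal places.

ΔQ = 3698 − 3375 = 323; ΔP = 101.9 − 62.5 = 39.4.
Midpoints: P̄ = 82.20, Q̄ = 3536.5.
ε_s = (ΔQ/ΔP)(P̄/Q̄) = (323/39.4)(82.20/3536.5).

0.191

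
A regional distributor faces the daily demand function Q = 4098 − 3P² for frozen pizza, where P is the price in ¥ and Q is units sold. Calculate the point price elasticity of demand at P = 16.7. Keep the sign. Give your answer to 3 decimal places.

At P = 16.7, Q = 3261.330.
dQ/dP = −6P = -100.200.
ε = (dQ/dP)(P/Q) = (-100.200)(16.7/3261.330).

-0.513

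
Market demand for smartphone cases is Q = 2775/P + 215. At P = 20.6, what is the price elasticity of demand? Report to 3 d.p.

-0.385

At P = 20.6, Q = 349.709.
dQ/dP = −2775/P² = -6.539.
ε = (dQ/dP)(P/Q) = (-6.539)(20.6/349.709).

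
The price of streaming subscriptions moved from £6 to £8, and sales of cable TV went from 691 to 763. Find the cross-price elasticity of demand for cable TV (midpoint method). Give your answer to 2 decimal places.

0.35

ΔQ_x = 763 − 691 = 72; ΔP_y = 8 − 6 = 2.
Midpoints: P̄_y = 7.00, Q̄_x = 727.0.
ε_xy = (ΔQ_x/ΔP_y)(P̄_y/Q̄_x) = (72/2)(7.00/727.0).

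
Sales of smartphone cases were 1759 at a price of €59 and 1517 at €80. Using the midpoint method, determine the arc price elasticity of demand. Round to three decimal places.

ΔQ = 1517 − 1759 = -242; ΔP = 80 − 59 = 21.
Midpoints: P̄ = 69.50, Q̄ = 1638.0.
ε = (ΔQ/ΔP)(P̄/Q̄) = (-242/21)(69.50/1638.0).

-0.489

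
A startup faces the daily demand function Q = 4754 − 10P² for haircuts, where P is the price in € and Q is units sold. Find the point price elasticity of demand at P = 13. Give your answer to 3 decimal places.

-1.103

At P = 13, Q = 3064.
dQ/dP = −20P = -260.
ε = (dQ/dP)(P/Q) = (-260)(13/3064).
|ε| > 1, so demand is elastic at this price.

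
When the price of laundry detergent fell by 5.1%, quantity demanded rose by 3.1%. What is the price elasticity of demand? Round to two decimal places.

ε = %ΔQ / %ΔP = (3.1)/(-5.1) = -0.608.

-0.61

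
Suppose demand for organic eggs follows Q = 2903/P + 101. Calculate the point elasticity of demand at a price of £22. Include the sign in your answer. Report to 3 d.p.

At P = 22, Q = 232.955.
dQ/dP = −2903/P² = -5.998.
ε = (dQ/dP)(P/Q) = (-5.998)(22/232.955).
|ε| < 1, so demand is inelastic at this price.

-0.566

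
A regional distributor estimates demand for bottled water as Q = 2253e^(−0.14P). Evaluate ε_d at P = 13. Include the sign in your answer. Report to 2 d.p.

At P = 13, Q = 365.044.
dQ/dP = −0.14·2253e^(−0.14P) = −0.14Q = -51.106.
ε = (dQ/dP)(P/Q) = (-51.106)(13/365.044).

-1.82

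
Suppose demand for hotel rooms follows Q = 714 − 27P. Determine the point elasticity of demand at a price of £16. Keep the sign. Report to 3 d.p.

-1.532

At P = 16, Q = 282.
dQ/dP = −27.
ε = (dQ/dP)(P/Q) = (-27)(16/282).
|ε| > 1, so demand is elastic at this price.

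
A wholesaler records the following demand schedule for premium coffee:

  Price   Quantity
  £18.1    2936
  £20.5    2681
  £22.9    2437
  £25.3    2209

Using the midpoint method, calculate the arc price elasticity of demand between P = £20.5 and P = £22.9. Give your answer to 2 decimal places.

-0.86

At P = 20.5, Q = 2681; at P = 22.9, Q = 2437.
ΔQ = -244, ΔP = 2.4. Midpoints: P̄ = 21.70, Q̄ = 2559.0.
ε = (ΔQ/ΔP)(P̄/Q̄) = (-244/2.4)(21.70/2559.0).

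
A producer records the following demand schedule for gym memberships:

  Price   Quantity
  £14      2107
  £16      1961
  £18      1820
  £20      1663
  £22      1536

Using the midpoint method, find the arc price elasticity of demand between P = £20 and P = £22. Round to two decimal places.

-0.83

At P = 20, Q = 1663; at P = 22, Q = 1536.
ΔQ = -127, ΔP = 2. Midpoints: P̄ = 21.00, Q̄ = 1599.5.
ε = (ΔQ/ΔP)(P̄/Q̄) = (-127/2)(21.00/1599.5).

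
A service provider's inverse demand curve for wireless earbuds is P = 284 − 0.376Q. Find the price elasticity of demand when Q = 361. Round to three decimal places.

-1.092

At Q = 361, P = 284 − 0.376(361) = 148.26.
dP/dQ = −0.376, so dQ/dP = 1/(−0.376) = -2.660.
ε = (dQ/dP)(P/Q) = (-2.660)(148.26/361).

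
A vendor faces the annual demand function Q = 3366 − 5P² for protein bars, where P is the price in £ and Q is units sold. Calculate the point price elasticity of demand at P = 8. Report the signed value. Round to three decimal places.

At P = 8, Q = 3046.
dQ/dP = −10P = -80.
ε = (dQ/dP)(P/Q) = (-80)(8/3046).
|ε| < 1, so demand is inelastic at this price.

-0.210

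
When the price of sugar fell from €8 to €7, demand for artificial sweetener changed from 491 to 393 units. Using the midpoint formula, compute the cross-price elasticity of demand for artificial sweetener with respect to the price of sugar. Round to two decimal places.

1.66

ΔQ_x = 393 − 491 = -98; ΔP_y = 7 − 8 = -1.
Midpoints: P̄_y = 7.50, Q̄_x = 442.0.
ε_xy = (ΔQ_x/ΔP_y)(P̄_y/Q̄_x) = (-98/-1)(7.50/442.0).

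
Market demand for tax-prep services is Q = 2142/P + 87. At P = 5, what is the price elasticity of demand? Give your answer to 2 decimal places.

-0.83

At P = 5, Q = 515.400.
dQ/dP = −2142/P² = -85.680.
ε = (dQ/dP)(P/Q) = (-85.680)(5/515.400).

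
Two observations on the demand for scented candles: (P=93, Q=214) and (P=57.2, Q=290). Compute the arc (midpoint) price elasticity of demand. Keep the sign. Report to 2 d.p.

-0.63

ΔQ = 290 − 214 = 76; ΔP = 57.2 − 93 = -35.8.
Midpoints: P̄ = 75.10, Q̄ = 252.0.
ε = (ΔQ/ΔP)(P̄/Q̄) = (76/-35.8)(75.10/252.0).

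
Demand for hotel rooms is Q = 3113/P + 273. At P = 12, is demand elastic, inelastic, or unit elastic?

Q = 532.417, dQ/dP = -21.618.
ε = (dQ/dP)(P/Q) ≈ -0.487.
|ε| = 0.49 < 1.

inelastic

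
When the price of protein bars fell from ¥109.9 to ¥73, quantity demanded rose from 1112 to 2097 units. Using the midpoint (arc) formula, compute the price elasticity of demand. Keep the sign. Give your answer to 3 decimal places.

-1.521

ΔQ = 2097 − 1112 = 985; ΔP = 73 − 109.9 = -36.9.
Midpoints: P̄ = 91.45, Q̄ = 1604.5.
ε = (ΔQ/ΔP)(P̄/Q̄) = (985/-36.9)(91.45/1604.5).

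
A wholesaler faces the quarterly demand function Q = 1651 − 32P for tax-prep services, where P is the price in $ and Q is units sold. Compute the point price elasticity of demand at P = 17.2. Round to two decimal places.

-0.50

At P = 17.2, Q = 1100.600.
dQ/dP = −32.
ε = (dQ/dP)(P/Q) = (-32)(17.2/1100.600).
|ε| < 1, so demand is inelastic at this price.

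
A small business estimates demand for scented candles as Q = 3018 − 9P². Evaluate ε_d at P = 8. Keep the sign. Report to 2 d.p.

-0.47

At P = 8, Q = 2442.
dQ/dP = −18P = -144.
ε = (dQ/dP)(P/Q) = (-144)(8/2442).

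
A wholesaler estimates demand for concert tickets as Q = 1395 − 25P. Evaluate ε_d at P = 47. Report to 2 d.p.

-5.34

At P = 47, Q = 220.
dQ/dP = −25.
ε = (dQ/dP)(P/Q) = (-25)(47/220).
|ε| > 1, so demand is elastic at this price.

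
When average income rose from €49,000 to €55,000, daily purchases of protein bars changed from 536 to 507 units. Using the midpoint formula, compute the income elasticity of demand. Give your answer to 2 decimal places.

ΔQ = -29, ΔI = 6000. Midpoints: Ī = 52,000, Q̄ = 521.5.
ε_I = (ΔQ/ΔI)(Ī/Q̄) = (-29/6000)(52000/521.5).
ε_I < 0, so the good is inferior.

-0.48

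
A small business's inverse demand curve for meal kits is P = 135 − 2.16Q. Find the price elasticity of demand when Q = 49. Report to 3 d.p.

At Q = 49, P = 135 − 2.16(49) = 29.16.
dP/dQ = −2.16, so dQ/dP = 1/(−2.16) = -0.463.
ε = (dQ/dP)(P/Q) = (-0.463)(29.16/49).

-0.276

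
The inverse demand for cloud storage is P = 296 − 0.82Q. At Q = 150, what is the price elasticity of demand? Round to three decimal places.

-1.407

At Q = 150, P = 296 − 0.82(150) = 173.00.
dP/dQ = −0.82, so dQ/dP = 1/(−0.82) = -1.220.
ε = (dQ/dP)(P/Q) = (-1.220)(173.00/150).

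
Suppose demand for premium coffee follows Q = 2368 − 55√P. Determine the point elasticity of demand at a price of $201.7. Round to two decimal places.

-0.25

At P = 201.7, Q = 1586.884.
dQ/dP = −55/(2√P) = -1.936.
ε = (dQ/dP)(P/Q) = (-1.936)(201.7/1586.884).
|ε| < 1, so demand is inelastic at this price.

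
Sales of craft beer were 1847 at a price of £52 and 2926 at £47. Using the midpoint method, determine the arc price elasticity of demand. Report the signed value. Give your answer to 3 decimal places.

ΔQ = 2926 − 1847 = 1079; ΔP = 47 − 52 = -5.
Midpoints: P̄ = 49.50, Q̄ = 2386.5.
ε = (ΔQ/ΔP)(P̄/Q̄) = (1079/-5)(49.50/2386.5).

-4.476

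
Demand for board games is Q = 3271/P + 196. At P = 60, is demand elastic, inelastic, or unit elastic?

Q = 250.517, dQ/dP = -0.909.
ε = (dQ/dP)(P/Q) ≈ -0.218.
|ε| = 0.22 < 1.

inelastic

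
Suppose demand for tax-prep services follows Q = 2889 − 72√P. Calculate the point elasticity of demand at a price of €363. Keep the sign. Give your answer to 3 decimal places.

-0.452

At P = 363, Q = 1517.216.
dQ/dP = −72/(2√P) = -1.890.
ε = (dQ/dP)(P/Q) = (-1.890)(363/1517.216).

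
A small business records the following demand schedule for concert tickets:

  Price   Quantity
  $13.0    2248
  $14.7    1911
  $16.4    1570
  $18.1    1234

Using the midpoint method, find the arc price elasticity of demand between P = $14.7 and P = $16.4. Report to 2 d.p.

-1.79

At P = 14.7, Q = 1911; at P = 16.4, Q = 1570.
ΔQ = -341, ΔP = 1.7. Midpoints: P̄ = 15.55, Q̄ = 1740.5.
ε = (ΔQ/ΔP)(P̄/Q̄) = (-341/1.7)(15.55/1740.5).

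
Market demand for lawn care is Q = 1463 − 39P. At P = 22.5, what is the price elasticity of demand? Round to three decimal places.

At P = 22.5, Q = 585.500.
dQ/dP = −39.
ε = (dQ/dP)(P/Q) = (-39)(22.5/585.500).
|ε| > 1, so demand is elastic at this price.

-1.499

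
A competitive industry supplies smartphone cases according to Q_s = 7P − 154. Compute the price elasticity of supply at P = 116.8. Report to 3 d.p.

At P = 116.8, Q_s = 663.60.
dQ_s/dP = 7.
ε_s = (dQ_s/dP)(P/Q_s) = (7)(116.8/663.60).

1.232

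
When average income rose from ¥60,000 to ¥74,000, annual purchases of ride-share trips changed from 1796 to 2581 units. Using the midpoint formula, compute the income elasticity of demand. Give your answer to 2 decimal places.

1.72

ΔQ = 785, ΔI = 14000. Midpoints: Ī = 67,000, Q̄ = 2188.5.
ε_I = (ΔQ/ΔI)(Ī/Q̄) = (785/14000)(67000/2188.5).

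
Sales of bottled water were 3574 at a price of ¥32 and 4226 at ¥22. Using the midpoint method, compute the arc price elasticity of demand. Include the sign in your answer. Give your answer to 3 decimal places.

ΔQ = 4226 − 3574 = 652; ΔP = 22 − 32 = -10.
Midpoints: P̄ = 27.00, Q̄ = 3900.0.
ε = (ΔQ/ΔP)(P̄/Q̄) = (652/-10)(27.00/3900.0).

-0.451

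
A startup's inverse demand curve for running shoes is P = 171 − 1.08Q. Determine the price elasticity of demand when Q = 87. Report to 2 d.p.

-0.82

At Q = 87, P = 171 − 1.08(87) = 77.04.
dP/dQ = −1.08, so dQ/dP = 1/(−1.08) = -0.926.
ε = (dQ/dP)(P/Q) = (-0.926)(77.04/87).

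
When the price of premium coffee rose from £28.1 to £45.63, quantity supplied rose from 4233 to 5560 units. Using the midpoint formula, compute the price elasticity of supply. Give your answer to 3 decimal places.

0.570

ΔQ = 5560 − 4233 = 1327; ΔP = 45.63 − 28.1 = 17.53.
Midpoints: P̄ = 36.87, Q̄ = 4896.5.
ε_s = (ΔQ/ΔP)(P̄/Q̄) = (1327/17.53)(36.87/4896.5).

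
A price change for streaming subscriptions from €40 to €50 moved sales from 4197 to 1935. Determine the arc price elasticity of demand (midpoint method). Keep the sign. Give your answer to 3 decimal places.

ΔQ = 1935 − 4197 = -2262; ΔP = 50 − 40 = 10.
Midpoints: P̄ = 45.00, Q̄ = 3066.0.
ε = (ΔQ/ΔP)(P̄/Q̄) = (-2262/10)(45.00/3066.0).

-3.320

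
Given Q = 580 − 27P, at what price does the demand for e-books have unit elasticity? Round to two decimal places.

10.74

For linear demand Q = a − bP, ε = −bP/(a − bP). |ε| = 1 when bP = a − bP, i.e. P = a/(2b).
P = 580/(2·27) = 580/54 = 10.7407.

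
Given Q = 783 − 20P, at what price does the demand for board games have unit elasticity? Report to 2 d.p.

19.58

For linear demand Q = a − bP, ε = −bP/(a − bP). |ε| = 1 when bP = a − bP, i.e. P = a/(2b).
P = 783/(2·20) = 783/40 = 19.5750.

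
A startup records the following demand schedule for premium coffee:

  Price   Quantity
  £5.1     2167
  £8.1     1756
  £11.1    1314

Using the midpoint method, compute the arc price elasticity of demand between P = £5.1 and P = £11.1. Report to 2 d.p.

-0.66

At P = 5.1, Q = 2167; at P = 11.1, Q = 1314.
ΔQ = -853, ΔP = 6.0. Midpoints: P̄ = 8.10, Q̄ = 1740.5.
ε = (ΔQ/ΔP)(P̄/Q̄) = (-853/6.0)(8.10/1740.5).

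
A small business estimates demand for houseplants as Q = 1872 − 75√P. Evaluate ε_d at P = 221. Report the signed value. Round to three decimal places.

At P = 221, Q = 757.045.
dQ/dP = −75/(2√P) = -2.523.
ε = (dQ/dP)(P/Q) = (-2.523)(221/757.045).
|ε| < 1, so demand is inelastic at this price.

-0.736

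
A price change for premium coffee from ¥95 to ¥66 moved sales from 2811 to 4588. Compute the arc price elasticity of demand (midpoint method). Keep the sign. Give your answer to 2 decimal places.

ΔQ = 4588 − 2811 = 1777; ΔP = 66 − 95 = -29.
Midpoints: P̄ = 80.50, Q̄ = 3699.5.
ε = (ΔQ/ΔP)(P̄/Q̄) = (1777/-29)(80.50/3699.5).

-1.33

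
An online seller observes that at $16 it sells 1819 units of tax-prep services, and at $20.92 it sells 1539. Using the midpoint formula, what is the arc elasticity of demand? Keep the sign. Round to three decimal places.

ΔQ = 1539 − 1819 = -280; ΔP = 20.92 − 16 = 4.92.
Midpoints: P̄ = 18.46, Q̄ = 1679.0.
ε = (ΔQ/ΔP)(P̄/Q̄) = (-280/4.92)(18.46/1679.0).

-0.626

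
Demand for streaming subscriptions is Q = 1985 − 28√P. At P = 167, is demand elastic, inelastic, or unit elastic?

Q = 1623.160, dQ/dP = -1.083.
ε = (dQ/dP)(P/Q) ≈ -0.111.
|ε| = 0.11 < 1.

inelastic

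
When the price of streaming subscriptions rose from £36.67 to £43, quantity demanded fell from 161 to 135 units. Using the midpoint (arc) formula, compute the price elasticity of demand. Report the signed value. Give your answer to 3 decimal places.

ΔQ = 135 − 161 = -26; ΔP = 43 − 36.67 = 6.33.
Midpoints: P̄ = 39.84, Q̄ = 148.0.
ε = (ΔQ/ΔP)(P̄/Q̄) = (-26/6.33)(39.84/148.0).

-1.106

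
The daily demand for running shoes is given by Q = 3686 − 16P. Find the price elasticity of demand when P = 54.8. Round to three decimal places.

At P = 54.8, Q = 2809.200.
dQ/dP = −16.
ε = (dQ/dP)(P/Q) = (-16)(54.8/2809.200).

-0.312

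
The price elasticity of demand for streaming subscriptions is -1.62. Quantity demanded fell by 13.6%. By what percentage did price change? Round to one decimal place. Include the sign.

8.4%

%ΔP ≈ %ΔQ / ε = (-13.6%)/(-1.62) = 8.40%.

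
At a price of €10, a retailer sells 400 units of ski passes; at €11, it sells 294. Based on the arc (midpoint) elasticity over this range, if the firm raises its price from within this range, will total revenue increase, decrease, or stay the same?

Arc ε = (-106/1)(10.50/347.0) ≈ -3.207.
|ε| = 3.21 > 1, so demand is elastic. A price rise therefore reduces total revenue.

decrease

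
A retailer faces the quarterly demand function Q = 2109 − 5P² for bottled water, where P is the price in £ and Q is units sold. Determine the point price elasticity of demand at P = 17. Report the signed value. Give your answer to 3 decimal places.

-4.352

At P = 17, Q = 664.
dQ/dP = −10P = -170.
ε = (dQ/dP)(P/Q) = (-170)(17/664).
|ε| > 1, so demand is elastic at this price.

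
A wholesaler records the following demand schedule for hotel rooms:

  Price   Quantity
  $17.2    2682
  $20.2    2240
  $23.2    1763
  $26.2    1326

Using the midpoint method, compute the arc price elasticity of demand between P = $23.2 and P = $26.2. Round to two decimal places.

-2.33

At P = 23.2, Q = 1763; at P = 26.2, Q = 1326.
ΔQ = -437, ΔP = 3.0. Midpoints: P̄ = 24.70, Q̄ = 1544.5.
ε = (ΔQ/ΔP)(P̄/Q̄) = (-437/3.0)(24.70/1544.5).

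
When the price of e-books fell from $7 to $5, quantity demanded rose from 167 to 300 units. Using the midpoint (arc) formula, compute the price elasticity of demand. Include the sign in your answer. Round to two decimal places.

-1.71

ΔQ = 300 − 167 = 133; ΔP = 5 − 7 = -2.
Midpoints: P̄ = 6.00, Q̄ = 233.5.
ε = (ΔQ/ΔP)(P̄/Q̄) = (133/-2)(6.00/233.5).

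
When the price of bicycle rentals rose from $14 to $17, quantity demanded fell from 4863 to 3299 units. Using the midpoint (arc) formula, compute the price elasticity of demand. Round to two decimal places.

-1.98

ΔQ = 3299 − 4863 = -1564; ΔP = 17 − 14 = 3.
Midpoints: P̄ = 15.50, Q̄ = 4081.0.
ε = (ΔQ/ΔP)(P̄/Q̄) = (-1564/3)(15.50/4081.0).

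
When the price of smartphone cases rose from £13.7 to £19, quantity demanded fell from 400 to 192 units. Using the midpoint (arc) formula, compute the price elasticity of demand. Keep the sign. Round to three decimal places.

ΔQ = 192 − 400 = -208; ΔP = 19 − 13.7 = 5.3.
Midpoints: P̄ = 16.35, Q̄ = 296.0.
ε = (ΔQ/ΔP)(P̄/Q̄) = (-208/5.3)(16.35/296.0).

-2.168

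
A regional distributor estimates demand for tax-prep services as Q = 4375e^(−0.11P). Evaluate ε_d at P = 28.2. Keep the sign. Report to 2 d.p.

-3.10

At P = 28.2, Q = 196.696.
dQ/dP = −0.11·4375e^(−0.11P) = −0.11Q = -21.637.
ε = (dQ/dP)(P/Q) = (-21.637)(28.2/196.696).
|ε| > 1, so demand is elastic at this price.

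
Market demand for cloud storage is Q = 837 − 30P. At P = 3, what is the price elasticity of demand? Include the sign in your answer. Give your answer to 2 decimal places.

-0.12

At P = 3, Q = 747.
dQ/dP = −30.
ε = (dQ/dP)(P/Q) = (-30)(3/747).
|ε| < 1, so demand is inelastic at this price.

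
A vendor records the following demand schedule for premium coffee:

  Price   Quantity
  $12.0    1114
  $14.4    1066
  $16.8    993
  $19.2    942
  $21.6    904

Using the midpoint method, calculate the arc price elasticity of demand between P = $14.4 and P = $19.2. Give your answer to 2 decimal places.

At P = 14.4, Q = 1066; at P = 19.2, Q = 942.
ΔQ = -124, ΔP = 4.8. Midpoints: P̄ = 16.80, Q̄ = 1004.0.
ε = (ΔQ/ΔP)(P̄/Q̄) = (-124/4.8)(16.80/1004.0).

-0.43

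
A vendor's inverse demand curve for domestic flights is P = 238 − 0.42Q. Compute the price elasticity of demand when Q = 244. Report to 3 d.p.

At Q = 244, P = 238 − 0.42(244) = 135.52.
dP/dQ = −0.42, so dQ/dP = 1/(−0.42) = -2.381.
ε = (dQ/dP)(P/Q) = (-2.381)(135.52/244).

-1.322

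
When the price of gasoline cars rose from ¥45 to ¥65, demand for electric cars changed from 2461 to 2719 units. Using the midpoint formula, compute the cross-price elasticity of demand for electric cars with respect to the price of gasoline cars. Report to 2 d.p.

0.27

ΔQ_x = 2719 − 2461 = 258; ΔP_y = 65 − 45 = 20.
Midpoints: P̄_y = 55.00, Q̄_x = 2590.0.
ε_xy = (ΔQ_x/ΔP_y)(P̄_y/Q̄_x) = (258/20)(55.00/2590.0).
ε_xy > 0, so the goods are substitutes.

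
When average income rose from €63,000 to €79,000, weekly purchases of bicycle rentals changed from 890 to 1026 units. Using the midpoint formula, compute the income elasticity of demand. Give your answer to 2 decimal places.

0.63

ΔQ = 136, ΔI = 16000. Midpoints: Ī = 71,000, Q̄ = 958.0.
ε_I = (ΔQ/ΔI)(Ī/Q̄) = (136/16000)(71000/958.0).
ε_I > 0, so the good is normal.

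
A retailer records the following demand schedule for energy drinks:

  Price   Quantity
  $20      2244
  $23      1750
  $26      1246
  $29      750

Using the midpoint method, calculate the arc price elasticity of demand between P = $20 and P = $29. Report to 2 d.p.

At P = 20, Q = 2244; at P = 29, Q = 750.
ΔQ = -1494, ΔP = 9. Midpoints: P̄ = 24.50, Q̄ = 1497.0.
ε = (ΔQ/ΔP)(P̄/Q̄) = (-1494/9)(24.50/1497.0).

-2.72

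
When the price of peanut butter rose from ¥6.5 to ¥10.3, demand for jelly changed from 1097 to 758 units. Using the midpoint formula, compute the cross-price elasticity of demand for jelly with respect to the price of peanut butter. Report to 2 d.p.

ΔQ_x = 758 − 1097 = -339; ΔP_y = 10.3 − 6.5 = 3.8.
Midpoints: P̄_y = 8.40, Q̄_x = 927.5.
ε_xy = (ΔQ_x/ΔP_y)(P̄_y/Q̄_x) = (-339/3.8)(8.40/927.5).

-0.81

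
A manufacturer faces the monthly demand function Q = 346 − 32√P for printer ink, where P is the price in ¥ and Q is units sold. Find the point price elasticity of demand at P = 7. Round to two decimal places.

At P = 7, Q = 261.336.
dQ/dP = −32/(2√P) = -6.047.
ε = (dQ/dP)(P/Q) = (-6.047)(7/261.336).

-0.16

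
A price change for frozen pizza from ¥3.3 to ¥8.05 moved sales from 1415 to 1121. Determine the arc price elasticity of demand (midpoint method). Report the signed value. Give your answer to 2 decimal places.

ΔQ = 1121 − 1415 = -294; ΔP = 8.05 − 3.3 = 4.75.
Midpoints: P̄ = 5.68, Q̄ = 1268.0.
ε = (ΔQ/ΔP)(P̄/Q̄) = (-294/4.75)(5.68/1268.0).

-0.28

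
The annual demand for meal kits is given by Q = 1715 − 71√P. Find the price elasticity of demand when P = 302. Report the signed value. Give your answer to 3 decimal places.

At P = 302, Q = 481.152.
dQ/dP = −71/(2√P) = -2.043.
ε = (dQ/dP)(P/Q) = (-2.043)(302/481.152).

-1.282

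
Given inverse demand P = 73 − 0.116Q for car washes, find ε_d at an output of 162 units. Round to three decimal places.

-2.885

At Q = 162, P = 73 − 0.116(162) = 54.21.
dP/dQ = −0.116, so dQ/dP = 1/(−0.116) = -8.621.
ε = (dQ/dP)(P/Q) = (-8.621)(54.21/162).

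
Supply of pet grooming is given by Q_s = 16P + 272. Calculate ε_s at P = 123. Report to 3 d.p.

0.879

At P = 123, Q_s = 2240.
dQ_s/dP = 16.
ε_s = (dQ_s/dP)(P/Q_s) = (16)(123/2240).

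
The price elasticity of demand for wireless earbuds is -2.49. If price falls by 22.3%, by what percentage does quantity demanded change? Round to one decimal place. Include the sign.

%ΔQ ≈ ε × %ΔP = (-2.49)(-22.3%) = 55.53%.

55.5%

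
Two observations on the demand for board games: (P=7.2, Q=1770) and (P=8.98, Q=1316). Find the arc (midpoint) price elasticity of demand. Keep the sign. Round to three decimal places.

-1.337

ΔQ = 1316 − 1770 = -454; ΔP = 8.98 − 7.2 = 1.78.
Midpoints: P̄ = 8.09, Q̄ = 1543.0.
ε = (ΔQ/ΔP)(P̄/Q̄) = (-454/1.78)(8.09/1543.0).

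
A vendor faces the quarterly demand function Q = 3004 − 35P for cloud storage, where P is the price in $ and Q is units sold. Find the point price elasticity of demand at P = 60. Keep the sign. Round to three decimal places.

-2.323

At P = 60, Q = 904.
dQ/dP = −35.
ε = (dQ/dP)(P/Q) = (-35)(60/904).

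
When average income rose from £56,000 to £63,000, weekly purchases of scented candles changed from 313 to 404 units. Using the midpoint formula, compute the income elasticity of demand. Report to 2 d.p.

2.16

ΔQ = 91, ΔI = 7000. Midpoints: Ī = 59,500, Q̄ = 358.5.
ε_I = (ΔQ/ΔI)(Ī/Q̄) = (91/7000)(59500/358.5).
ε_I > 0, so the good is normal.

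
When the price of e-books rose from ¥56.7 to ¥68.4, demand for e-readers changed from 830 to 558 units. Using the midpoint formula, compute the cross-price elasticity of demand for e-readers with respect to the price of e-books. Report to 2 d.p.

-2.10

ΔQ_x = 558 − 830 = -272; ΔP_y = 68.4 − 56.7 = 11.7.
Midpoints: P̄_y = 62.55, Q̄_x = 694.0.
ε_xy = (ΔQ_x/ΔP_y)(P̄_y/Q̄_x) = (-272/11.7)(62.55/694.0).
ε_xy < 0, so the goods are complements.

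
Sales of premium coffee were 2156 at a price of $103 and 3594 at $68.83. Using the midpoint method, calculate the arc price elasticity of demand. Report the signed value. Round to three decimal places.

ΔQ = 3594 − 2156 = 1438; ΔP = 68.83 − 103 = -34.17.
Midpoints: P̄ = 85.91, Q̄ = 2875.0.
ε = (ΔQ/ΔP)(P̄/Q̄) = (1438/-34.17)(85.91/2875.0).

-1.258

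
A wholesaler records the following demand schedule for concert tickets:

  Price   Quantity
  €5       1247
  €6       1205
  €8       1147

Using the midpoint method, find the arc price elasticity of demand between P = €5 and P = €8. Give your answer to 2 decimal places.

At P = 5, Q = 1247; at P = 8, Q = 1147.
ΔQ = -100, ΔP = 3. Midpoints: P̄ = 6.50, Q̄ = 1197.0.
ε = (ΔQ/ΔP)(P̄/Q̄) = (-100/3)(6.50/1197.0).

-0.18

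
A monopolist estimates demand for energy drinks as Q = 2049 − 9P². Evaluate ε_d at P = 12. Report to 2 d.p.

At P = 12, Q = 753.
dQ/dP = −18P = -216.
ε = (dQ/dP)(P/Q) = (-216)(12/753).

-3.44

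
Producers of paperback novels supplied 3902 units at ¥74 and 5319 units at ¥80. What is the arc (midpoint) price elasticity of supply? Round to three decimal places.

ΔQ = 5319 − 3902 = 1417; ΔP = 80 − 74 = 6.
Midpoints: P̄ = 77.00, Q̄ = 4610.5.
ε_s = (ΔQ/ΔP)(P̄/Q̄) = (1417/6)(77.00/4610.5).

3.944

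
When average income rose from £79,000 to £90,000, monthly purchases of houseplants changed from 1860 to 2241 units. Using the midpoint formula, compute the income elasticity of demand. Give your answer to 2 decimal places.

ΔQ = 381, ΔI = 11000. Midpoints: Ī = 84,500, Q̄ = 2050.5.
ε_I = (ΔQ/ΔI)(Ī/Q̄) = (381/11000)(84500/2050.5).

1.43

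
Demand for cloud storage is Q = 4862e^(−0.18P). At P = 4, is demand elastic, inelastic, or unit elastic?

Q = 2366.589, dQ/dP = -425.986.
ε = (dQ/dP)(P/Q) ≈ -0.720.
|ε| = 0.72 < 1.

inelastic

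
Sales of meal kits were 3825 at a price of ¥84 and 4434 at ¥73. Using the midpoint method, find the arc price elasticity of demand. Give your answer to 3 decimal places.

-1.052

ΔQ = 4434 − 3825 = 609; ΔP = 73 − 84 = -11.
Midpoints: P̄ = 78.50, Q̄ = 4129.5.
ε = (ΔQ/ΔP)(P̄/Q̄) = (609/-11)(78.50/4129.5).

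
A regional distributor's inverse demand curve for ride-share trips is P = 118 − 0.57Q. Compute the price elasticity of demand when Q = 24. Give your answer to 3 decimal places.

At Q = 24, P = 118 − 0.57(24) = 104.32.
dP/dQ = −0.57, so dQ/dP = 1/(−0.57) = -1.754.
ε = (dQ/dP)(P/Q) = (-1.754)(104.32/24).

-7.626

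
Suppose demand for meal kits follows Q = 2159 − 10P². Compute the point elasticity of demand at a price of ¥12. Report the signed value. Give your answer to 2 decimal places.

-4.01

At P = 12, Q = 719.
dQ/dP = −20P = -240.
ε = (dQ/dP)(P/Q) = (-240)(12/719).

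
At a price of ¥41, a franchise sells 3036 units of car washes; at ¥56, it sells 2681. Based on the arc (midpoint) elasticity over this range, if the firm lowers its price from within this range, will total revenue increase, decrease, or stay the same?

Arc ε = (-355/15)(48.50/2858.5) ≈ -0.402.
|ε| = 0.40 < 1, so demand is inelastic. A price cut therefore reduces total revenue.

decrease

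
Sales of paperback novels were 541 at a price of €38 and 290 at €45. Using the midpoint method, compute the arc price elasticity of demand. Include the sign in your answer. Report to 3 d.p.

-3.581

ΔQ = 290 − 541 = -251; ΔP = 45 − 38 = 7.
Midpoints: P̄ = 41.50, Q̄ = 415.5.
ε = (ΔQ/ΔP)(P̄/Q̄) = (-251/7)(41.50/415.5).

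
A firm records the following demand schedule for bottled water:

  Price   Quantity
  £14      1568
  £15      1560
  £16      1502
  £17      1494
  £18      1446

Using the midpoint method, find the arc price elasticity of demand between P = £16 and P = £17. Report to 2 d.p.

-0.09

At P = 16, Q = 1502; at P = 17, Q = 1494.
ΔQ = -8, ΔP = 1. Midpoints: P̄ = 16.50, Q̄ = 1498.0.
ε = (ΔQ/ΔP)(P̄/Q̄) = (-8/1)(16.50/1498.0).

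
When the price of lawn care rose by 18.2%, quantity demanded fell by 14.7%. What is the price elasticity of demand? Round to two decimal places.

ε = %ΔQ / %ΔP = (-14.7)/(18.2) = -0.808.

-0.81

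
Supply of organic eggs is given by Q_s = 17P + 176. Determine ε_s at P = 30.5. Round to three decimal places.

At P = 30.5, Q_s = 694.50.
dQ_s/dP = 17.
ε_s = (dQ_s/dP)(P/Q_s) = (17)(30.5/694.50).

0.747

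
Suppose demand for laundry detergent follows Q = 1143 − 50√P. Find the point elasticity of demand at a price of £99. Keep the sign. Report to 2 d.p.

At P = 99, Q = 645.506.
dQ/dP = −50/(2√P) = -2.513.
ε = (dQ/dP)(P/Q) = (-2.513)(99/645.506).

-0.39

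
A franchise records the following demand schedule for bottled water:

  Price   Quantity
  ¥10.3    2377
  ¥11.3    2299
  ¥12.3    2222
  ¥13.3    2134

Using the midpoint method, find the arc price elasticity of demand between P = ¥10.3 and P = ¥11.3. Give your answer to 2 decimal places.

-0.36

At P = 10.3, Q = 2377; at P = 11.3, Q = 2299.
ΔQ = -78, ΔP = 1.0. Midpoints: P̄ = 10.80, Q̄ = 2338.0.
ε = (ΔQ/ΔP)(P̄/Q̄) = (-78/1.0)(10.80/2338.0).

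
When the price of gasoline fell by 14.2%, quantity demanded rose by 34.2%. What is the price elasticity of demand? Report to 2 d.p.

-2.41

ε = %ΔQ / %ΔP = (34.2)/(-14.2) = -2.408.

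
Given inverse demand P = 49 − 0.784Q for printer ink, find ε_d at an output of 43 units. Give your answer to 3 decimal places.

-0.453

At Q = 43, P = 49 − 0.784(43) = 15.29.
dP/dQ = −0.784, so dQ/dP = 1/(−0.784) = -1.276.
ε = (dQ/dP)(P/Q) = (-1.276)(15.29/43).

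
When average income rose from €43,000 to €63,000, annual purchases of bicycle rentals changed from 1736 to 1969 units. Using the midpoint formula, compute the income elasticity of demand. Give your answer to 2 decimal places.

0.33

ΔQ = 233, ΔI = 20000. Midpoints: Ī = 53,000, Q̄ = 1852.5.
ε_I = (ΔQ/ΔI)(Ī/Q̄) = (233/20000)(53000/1852.5).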